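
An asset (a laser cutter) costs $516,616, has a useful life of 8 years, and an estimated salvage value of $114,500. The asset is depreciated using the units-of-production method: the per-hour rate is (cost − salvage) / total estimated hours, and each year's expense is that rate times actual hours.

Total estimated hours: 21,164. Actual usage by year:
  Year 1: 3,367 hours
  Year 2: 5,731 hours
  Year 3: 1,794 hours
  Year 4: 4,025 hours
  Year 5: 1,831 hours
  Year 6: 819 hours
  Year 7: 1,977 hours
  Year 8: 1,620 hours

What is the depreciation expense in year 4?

Depreciable base = $516,616 − $114,500 = $402,116.
Rate = $402,116 / 21,164 hours = $19 per hour.
Year 1: 3,367 × $19 = $63,973. Book value $452,643.
Year 2: 5,731 × $19 = $108,889. Book value $343,754.
Year 3: 1,794 × $19 = $34,086. Book value $309,668.
Year 4: 4,025 × $19 = $76,475. Book value $233,193.

$76,475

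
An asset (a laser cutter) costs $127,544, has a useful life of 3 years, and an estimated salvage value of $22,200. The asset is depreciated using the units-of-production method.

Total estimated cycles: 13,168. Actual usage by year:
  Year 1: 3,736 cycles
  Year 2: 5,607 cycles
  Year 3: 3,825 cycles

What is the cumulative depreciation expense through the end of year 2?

Depreciable base = $127,544 − $22,200 = $105,344.
Rate = $105,344 / 13,168 cycles = $8 per cycle.
Year 1: 3,736 × $8 = $29,888. Book value $97,656.
Year 2: 5,607 × $8 = $44,856. Book value $52,800.
Accumulated through year 2 = $127,544 − $52,800 = $74,744.

$74,744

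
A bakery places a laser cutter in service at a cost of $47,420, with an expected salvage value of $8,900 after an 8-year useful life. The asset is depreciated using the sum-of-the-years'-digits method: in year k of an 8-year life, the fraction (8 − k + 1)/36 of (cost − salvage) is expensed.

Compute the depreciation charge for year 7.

Depreciable base = $47,420 − $8,900 = $38,520.
Sum of the years' digits = 8+7+6+5+4+3+2+1 = 36.
Year 1: $38,520 × 8/36 = $8,560. Book value $38,860.
Year 2: $38,520 × 7/36 = $7,490. Book value $31,370.
Year 3: $38,520 × 6/36 = $6,420. Book value $24,950.
Year 4: $38,520 × 5/36 = $5,350. Book value $19,600.
Year 5: $38,520 × 4/36 = $4,280. Book value $15,320.
Year 6: $38,520 × 3/36 = $3,210. Book value $12,110.
Year 7: $38,520 × 2/36 = $2,140. Book value $9,970.

$2,140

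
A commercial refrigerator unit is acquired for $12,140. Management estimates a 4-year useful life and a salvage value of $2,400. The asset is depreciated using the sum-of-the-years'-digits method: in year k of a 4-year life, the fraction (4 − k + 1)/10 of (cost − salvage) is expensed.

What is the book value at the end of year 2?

$5,322

Depreciable base = $12,140 − $2,400 = $9,740.
Sum of the years' digits = 4+3+2+1 = 10.
Year 1: $9,740 × 4/10 = $3,896. Book value $8,244.
Year 2: $9,740 × 3/10 = $2,922. Book value $5,322.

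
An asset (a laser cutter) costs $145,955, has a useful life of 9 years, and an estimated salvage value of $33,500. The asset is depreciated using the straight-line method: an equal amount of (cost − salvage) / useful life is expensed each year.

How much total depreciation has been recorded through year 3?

Depreciable base = $145,955 − $33,500 = $112,455.
Annual expense = $112,455 / 9 = $12,495.
End of year 1: book value $133,460.
End of year 2: book value $120,965.
End of year 3: book value $108,470.
Accumulated through year 3 = $145,955 − $108,470 = $37,485.

$37,485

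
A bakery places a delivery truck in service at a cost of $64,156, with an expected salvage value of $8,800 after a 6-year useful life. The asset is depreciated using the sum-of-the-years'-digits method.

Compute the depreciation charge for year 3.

$10,544

Depreciable base = $64,156 − $8,800 = $55,356.
Sum of the years' digits = 6+5+4+3+2+1 = 21.
Year 1: $55,356 × 6/21 = $15,816. Book value $48,340.
Year 2: $55,356 × 5/21 = $13,180. Book value $35,160.
Year 3: $55,356 × 4/21 = $10,544. Book value $24,616.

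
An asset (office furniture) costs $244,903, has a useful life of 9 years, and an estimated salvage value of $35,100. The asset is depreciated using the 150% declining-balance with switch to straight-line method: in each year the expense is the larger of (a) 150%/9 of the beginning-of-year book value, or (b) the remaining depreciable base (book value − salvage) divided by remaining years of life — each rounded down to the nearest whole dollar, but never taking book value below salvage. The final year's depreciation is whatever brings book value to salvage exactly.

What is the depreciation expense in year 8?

$15,640

Depreciable base = $244,903 − $35,100 = $209,803.
Year 1: DB = ⌊$244,903 × 150%/9⌋ = $40,817; SL = ⌊$209,803/9⌋ = $23,311 → take DB $40,817. Book value $204,086.
Year 2: DB = ⌊$204,086 × 150%/9⌋ = $34,014; SL = ⌊$168,986/8⌋ = $21,123 → take DB $34,014. Book value $170,072.
Year 3: DB = ⌊$170,072 × 150%/9⌋ = $28,345; SL = ⌊$134,972/7⌋ = $19,281 → take DB $28,345. Book value $141,727.
Year 4: DB = ⌊$141,727 × 150%/9⌋ = $23,621; SL = ⌊$106,627/6⌋ = $17,771 → take DB $23,621. Book value $118,106.
Year 5: DB = ⌊$118,106 × 150%/9⌋ = $19,684; SL = ⌊$83,006/5⌋ = $16,601 → take DB $19,684. Book value $98,422.
Year 6: DB = ⌊$98,422 × 150%/9⌋ = $16,403; SL = ⌊$63,322/4⌋ = $15,830 → take DB $16,403. Book value $82,019.
Year 7: DB = ⌊$82,019 × 150%/9⌋ = $13,669; SL = ⌊$46,919/3⌋ = $15,639 → take SL $15,639. Book value $66,380.
Year 8: DB = ⌊$66,380 × 150%/9⌋ = $11,063; SL = ⌊$31,280/2⌋ = $15,640 → take SL $15,640. Book value $50,740.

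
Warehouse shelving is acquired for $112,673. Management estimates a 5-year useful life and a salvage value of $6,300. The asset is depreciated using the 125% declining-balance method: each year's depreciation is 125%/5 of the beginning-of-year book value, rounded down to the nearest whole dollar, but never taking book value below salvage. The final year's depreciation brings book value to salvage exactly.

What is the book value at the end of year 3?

$47,535

Depreciable base = $112,673 − $6,300 = $106,373.
Year 1: ⌊$112,673 × 125%/5⌋ = $28,168. Book value $84,505.
Year 2: ⌊$84,505 × 125%/5⌋ = $21,126. Book value $63,379.
Year 3: ⌊$63,379 × 125%/5⌋ = $15,844. Book value $47,535.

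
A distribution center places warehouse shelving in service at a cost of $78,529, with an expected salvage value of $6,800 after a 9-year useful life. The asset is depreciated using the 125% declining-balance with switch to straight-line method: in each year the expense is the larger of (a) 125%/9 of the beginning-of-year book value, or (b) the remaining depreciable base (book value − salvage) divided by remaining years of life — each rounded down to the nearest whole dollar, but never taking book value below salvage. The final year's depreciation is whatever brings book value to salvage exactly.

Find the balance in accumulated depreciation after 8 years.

Depreciable base = $78,529 − $6,800 = $71,729.
Year 1: DB = ⌊$78,529 × 125%/9⌋ = $10,906; SL = ⌊$71,729/9⌋ = $7,969 → take DB $10,906. Book value $67,623.
Year 2: DB = ⌊$67,623 × 125%/9⌋ = $9,392; SL = ⌊$60,823/8⌋ = $7,602 → take DB $9,392. Book value $58,231.
Year 3: DB = ⌊$58,231 × 125%/9⌋ = $8,087; SL = ⌊$51,431/7⌋ = $7,347 → take DB $8,087. Book value $50,144.
Year 4: DB = ⌊$50,144 × 125%/9⌋ = $6,964; SL = ⌊$43,344/6⌋ = $7,224 → take SL $7,224. Book value $42,920.
Year 5: DB = ⌊$42,920 × 125%/9⌋ = $5,961; SL = ⌊$36,120/5⌋ = $7,224 → take SL $7,224. Book value $35,696.
Year 6: DB = ⌊$35,696 × 125%/9⌋ = $4,957; SL = ⌊$28,896/4⌋ = $7,224 → take SL $7,224. Book value $28,472.
Year 7: DB = ⌊$28,472 × 125%/9⌋ = $3,954; SL = ⌊$21,672/3⌋ = $7,224 → take SL $7,224. Book value $21,248.
Year 8: DB = ⌊$21,248 × 125%/9⌋ = $2,951; SL = ⌊$14,448/2⌋ = $7,224 → take SL $7,224. Book value $14,024.
Accumulated through year 8 = $78,529 − $14,024 = $64,505.

$64,505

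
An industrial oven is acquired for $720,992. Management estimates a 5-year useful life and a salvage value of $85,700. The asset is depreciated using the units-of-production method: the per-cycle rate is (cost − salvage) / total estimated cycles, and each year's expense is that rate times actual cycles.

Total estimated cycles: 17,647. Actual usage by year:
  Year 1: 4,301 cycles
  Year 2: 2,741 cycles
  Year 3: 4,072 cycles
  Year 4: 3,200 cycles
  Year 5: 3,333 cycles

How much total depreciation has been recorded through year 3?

Depreciable base = $720,992 − $85,700 = $635,292.
Rate = $635,292 / 17,647 cycles = $36 per cycle.
Year 1: 4,301 × $36 = $154,836. Book value $566,156.
Year 2: 2,741 × $36 = $98,676. Book value $467,480.
Year 3: 4,072 × $36 = $146,592. Book value $320,888.
Accumulated through year 3 = $720,992 − $320,888 = $400,104.

$400,104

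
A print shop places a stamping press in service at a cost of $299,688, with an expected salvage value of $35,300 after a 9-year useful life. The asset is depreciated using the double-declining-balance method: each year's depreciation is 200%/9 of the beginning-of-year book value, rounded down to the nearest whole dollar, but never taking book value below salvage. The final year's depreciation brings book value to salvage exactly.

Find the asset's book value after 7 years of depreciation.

Depreciable base = $299,688 − $35,300 = $264,388.
Year 1: ⌊$299,688 × 200%/9⌋ = $66,597. Book value $233,091.
Year 2: ⌊$233,091 × 200%/9⌋ = $51,798. Book value $181,293.
Year 3: ⌊$181,293 × 200%/9⌋ = $40,287. Book value $141,006.
Year 4: ⌊$141,006 × 200%/9⌋ = $31,334. Book value $109,672.
Year 5: ⌊$109,672 × 200%/9⌋ = $24,371. Book value $85,301.
Year 6: ⌊$85,301 × 200%/9⌋ = $18,955. Book value $66,346.
Year 7: ⌊$66,346 × 200%/9⌋ = $14,743. Book value $51,603.

$51,603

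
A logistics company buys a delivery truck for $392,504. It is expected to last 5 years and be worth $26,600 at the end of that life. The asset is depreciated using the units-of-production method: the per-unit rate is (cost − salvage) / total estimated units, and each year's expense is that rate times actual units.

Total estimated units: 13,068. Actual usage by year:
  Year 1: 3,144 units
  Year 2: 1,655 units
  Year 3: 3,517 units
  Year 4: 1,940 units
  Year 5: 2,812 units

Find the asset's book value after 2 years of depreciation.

Depreciable base = $392,504 − $26,600 = $365,904.
Rate = $365,904 / 13,068 units = $28 per unit.
Year 1: 3,144 × $28 = $88,032. Book value $304,472.
Year 2: 1,655 × $28 = $46,340. Book value $258,132.

$258,132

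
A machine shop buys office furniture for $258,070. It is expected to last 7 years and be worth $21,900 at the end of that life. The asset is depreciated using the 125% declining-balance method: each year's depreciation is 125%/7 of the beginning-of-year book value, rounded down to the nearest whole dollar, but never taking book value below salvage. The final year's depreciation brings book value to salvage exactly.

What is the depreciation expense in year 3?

$31,095

Depreciable base = $258,070 − $21,900 = $236,170.
Year 1: ⌊$258,070 × 125%/7⌋ = $46,083. Book value $211,987.
Year 2: ⌊$211,987 × 125%/7⌋ = $37,854. Book value $174,133.
Year 3: ⌊$174,133 × 125%/7⌋ = $31,095. Book value $143,038.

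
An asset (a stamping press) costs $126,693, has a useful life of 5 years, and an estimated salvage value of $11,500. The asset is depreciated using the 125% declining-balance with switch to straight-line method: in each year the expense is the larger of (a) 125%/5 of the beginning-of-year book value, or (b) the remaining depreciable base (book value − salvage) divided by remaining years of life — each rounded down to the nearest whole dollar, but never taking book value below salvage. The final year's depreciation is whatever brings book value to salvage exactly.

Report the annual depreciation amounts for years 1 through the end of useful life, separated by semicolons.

Depreciable base = $126,693 − $11,500 = $115,193.
Year 1: DB = ⌊$126,693 × 125%/5⌋ = $31,673; SL = ⌊$115,193/5⌋ = $23,038 → take DB $31,673. Book value $95,020.
Year 2: DB = ⌊$95,020 × 125%/5⌋ = $23,755; SL = ⌊$83,520/4⌋ = $20,880 → take DB $23,755. Book value $71,265.
Year 3: DB = ⌊$71,265 × 125%/5⌋ = $17,816; SL = ⌊$59,765/3⌋ = $19,921 → take SL $19,921. Book value $51,344.
Year 4: DB = ⌊$51,344 × 125%/5⌋ = $12,836; SL = ⌊$39,844/2⌋ = $19,922 → take SL $19,922. Book value $31,422.
Year 5 (final): $31,422 − $11,500 = $19,922. Book value $11,500.

$31,673; $23,755; $19,921; $19,922; $19,922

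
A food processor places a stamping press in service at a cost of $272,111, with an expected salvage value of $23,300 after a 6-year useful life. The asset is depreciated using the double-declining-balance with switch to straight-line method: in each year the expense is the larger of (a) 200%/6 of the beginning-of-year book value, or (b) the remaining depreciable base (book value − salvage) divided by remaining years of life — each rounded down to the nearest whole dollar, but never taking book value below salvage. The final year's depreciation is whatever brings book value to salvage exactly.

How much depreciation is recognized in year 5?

$17,917

Depreciable base = $272,111 − $23,300 = $248,811.
Year 1: DB = ⌊$272,111 × 200%/6⌋ = $90,703; SL = ⌊$248,811/6⌋ = $41,468 → take DB $90,703. Book value $181,408.
Year 2: DB = ⌊$181,408 × 200%/6⌋ = $60,469; SL = ⌊$158,108/5⌋ = $31,621 → take DB $60,469. Book value $120,939.
Year 3: DB = ⌊$120,939 × 200%/6⌋ = $40,313; SL = ⌊$97,639/4⌋ = $24,409 → take DB $40,313. Book value $80,626.
Year 4: DB = ⌊$80,626 × 200%/6⌋ = $26,875; SL = ⌊$57,326/3⌋ = $19,108 → take DB $26,875. Book value $53,751.
Year 5: DB = ⌊$53,751 × 200%/6⌋ = $17,917; SL = ⌊$30,451/2⌋ = $15,225 → take DB $17,917. Book value $35,834.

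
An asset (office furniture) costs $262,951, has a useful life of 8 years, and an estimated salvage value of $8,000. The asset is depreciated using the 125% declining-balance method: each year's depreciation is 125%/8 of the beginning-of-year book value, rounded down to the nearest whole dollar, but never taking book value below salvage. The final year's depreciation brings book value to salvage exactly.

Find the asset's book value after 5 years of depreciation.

Depreciable base = $262,951 − $8,000 = $254,951.
Year 1: ⌊$262,951 × 125%/8⌋ = $41,086. Book value $221,865.
Year 2: ⌊$221,865 × 125%/8⌋ = $34,666. Book value $187,199.
Year 3: ⌊$187,199 × 125%/8⌋ = $29,249. Book value $157,950.
Year 4: ⌊$157,950 × 125%/8⌋ = $24,679. Book value $133,271.
Year 5: ⌊$133,271 × 125%/8⌋ = $20,823. Book value $112,448.

$112,448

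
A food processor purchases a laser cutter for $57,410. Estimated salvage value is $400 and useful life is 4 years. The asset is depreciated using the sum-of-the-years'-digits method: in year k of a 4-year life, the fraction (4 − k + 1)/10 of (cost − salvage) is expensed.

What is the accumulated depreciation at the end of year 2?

Depreciable base = $57,410 − $400 = $57,010.
Sum of the years' digits = 4+3+2+1 = 10.
Year 1: $57,010 × 4/10 = $22,804. Book value $34,606.
Year 2: $57,010 × 3/10 = $17,103. Book value $17,503.
Accumulated through year 2 = $57,410 − $17,503 = $39,907.

$39,907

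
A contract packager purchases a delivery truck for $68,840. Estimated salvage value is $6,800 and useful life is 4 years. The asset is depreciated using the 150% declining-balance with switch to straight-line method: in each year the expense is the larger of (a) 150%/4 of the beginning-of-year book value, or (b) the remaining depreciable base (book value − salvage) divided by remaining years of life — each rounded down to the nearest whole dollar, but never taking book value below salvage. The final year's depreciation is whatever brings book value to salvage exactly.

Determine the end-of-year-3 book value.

$16,807

Depreciable base = $68,840 − $6,800 = $62,040.
Year 1: DB = ⌊$68,840 × 150%/4⌋ = $25,815; SL = ⌊$62,040/4⌋ = $15,510 → take DB $25,815. Book value $43,025.
Year 2: DB = ⌊$43,025 × 150%/4⌋ = $16,134; SL = ⌊$36,225/3⌋ = $12,075 → take DB $16,134. Book value $26,891.
Year 3: DB = ⌊$26,891 × 150%/4⌋ = $10,084; SL = ⌊$20,091/2⌋ = $10,045 → take DB $10,084. Book value $16,807.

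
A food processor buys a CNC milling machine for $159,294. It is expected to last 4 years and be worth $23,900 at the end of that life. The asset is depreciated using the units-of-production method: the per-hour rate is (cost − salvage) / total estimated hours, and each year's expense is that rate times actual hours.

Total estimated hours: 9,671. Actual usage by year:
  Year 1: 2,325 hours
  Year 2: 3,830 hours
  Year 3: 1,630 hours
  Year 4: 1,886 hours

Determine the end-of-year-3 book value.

Depreciable base = $159,294 − $23,900 = $135,394.
Rate = $135,394 / 9,671 hours = $14 per hour.
Year 1: 2,325 × $14 = $32,550. Book value $126,744.
Year 2: 3,830 × $14 = $53,620. Book value $73,124.
Year 3: 1,630 × $14 = $22,820. Book value $50,304.

$50,304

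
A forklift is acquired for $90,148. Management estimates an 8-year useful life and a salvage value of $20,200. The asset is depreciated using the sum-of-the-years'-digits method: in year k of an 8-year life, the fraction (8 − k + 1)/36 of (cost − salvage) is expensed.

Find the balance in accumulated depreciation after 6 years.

$64,119

Depreciable base = $90,148 − $20,200 = $69,948.
Sum of the years' digits = 8+7+6+5+4+3+2+1 = 36.
Year 1: $69,948 × 8/36 = $15,544. Book value $74,604.
Year 2: $69,948 × 7/36 = $13,601. Book value $61,003.
Year 3: $69,948 × 6/36 = $11,658. Book value $49,345.
Year 4: $69,948 × 5/36 = $9,715. Book value $39,630.
Year 5: $69,948 × 4/36 = $7,772. Book value $31,858.
Year 6: $69,948 × 3/36 = $5,829. Book value $26,029.
Accumulated through year 6 = $90,148 − $26,029 = $64,119.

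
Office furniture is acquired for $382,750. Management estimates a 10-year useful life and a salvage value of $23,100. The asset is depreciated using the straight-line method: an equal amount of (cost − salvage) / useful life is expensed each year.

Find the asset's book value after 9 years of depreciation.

Depreciable base = $382,750 − $23,100 = $359,650.
Annual expense = $359,650 / 10 = $35,965.
End of year 1: book value $346,785.
End of year 2: book value $310,820.
End of year 3: book value $274,855.
End of year 4: book value $238,890.
End of year 5: book value $202,925.
End of year 6: book value $166,960.
End of year 7: book value $130,995.
End of year 8: book value $95,030.
End of year 9: book value $59,065.

$59,065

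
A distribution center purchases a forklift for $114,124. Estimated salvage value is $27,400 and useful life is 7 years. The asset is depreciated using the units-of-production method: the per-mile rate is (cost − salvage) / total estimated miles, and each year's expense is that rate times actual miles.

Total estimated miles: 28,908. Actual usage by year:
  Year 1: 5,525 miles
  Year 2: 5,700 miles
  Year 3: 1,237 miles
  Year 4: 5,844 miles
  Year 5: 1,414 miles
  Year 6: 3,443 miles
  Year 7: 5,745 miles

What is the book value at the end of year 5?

$54,964

Depreciable base = $114,124 − $27,400 = $86,724.
Rate = $86,724 / 28,908 miles = $3 per mile.
Year 1: 5,525 × $3 = $16,575. Book value $97,549.
Year 2: 5,700 × $3 = $17,100. Book value $80,449.
Year 3: 1,237 × $3 = $3,711. Book value $76,738.
Year 4: 5,844 × $3 = $17,532. Book value $59,206.
Year 5: 1,414 × $3 = $4,242. Book value $54,964.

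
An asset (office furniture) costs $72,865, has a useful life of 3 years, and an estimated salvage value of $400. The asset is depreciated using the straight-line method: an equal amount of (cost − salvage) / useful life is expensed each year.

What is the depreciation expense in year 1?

Depreciable base = $72,865 − $400 = $72,465.
Annual expense = $72,465 / 3 = $24,155.

$24,155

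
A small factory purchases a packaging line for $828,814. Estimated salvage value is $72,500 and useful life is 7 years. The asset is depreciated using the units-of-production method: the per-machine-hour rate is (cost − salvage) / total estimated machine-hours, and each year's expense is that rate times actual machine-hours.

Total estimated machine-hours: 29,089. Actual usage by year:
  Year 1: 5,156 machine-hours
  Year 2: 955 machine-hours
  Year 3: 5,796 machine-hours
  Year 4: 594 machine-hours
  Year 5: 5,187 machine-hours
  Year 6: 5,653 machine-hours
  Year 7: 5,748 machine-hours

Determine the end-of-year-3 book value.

Depreciable base = $828,814 − $72,500 = $756,314.
Rate = $756,314 / 29,089 machine-hours = $26 per machine-hour.
Year 1: 5,156 × $26 = $134,056. Book value $694,758.
Year 2: 955 × $26 = $24,830. Book value $669,928.
Year 3: 5,796 × $26 = $150,696. Book value $519,232.

$519,232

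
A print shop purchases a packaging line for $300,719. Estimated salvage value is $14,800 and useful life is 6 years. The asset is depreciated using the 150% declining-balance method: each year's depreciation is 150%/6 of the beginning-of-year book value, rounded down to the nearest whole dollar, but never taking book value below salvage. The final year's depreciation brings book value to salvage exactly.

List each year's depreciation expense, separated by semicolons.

Depreciable base = $300,719 − $14,800 = $285,919.
Year 1: ⌊$300,719 × 150%/6⌋ = $75,179. Book value $225,540.
Year 2: ⌊$225,540 × 150%/6⌋ = $56,385. Book value $169,155.
Year 3: ⌊$169,155 × 150%/6⌋ = $42,288. Book value $126,867.
Year 4: ⌊$126,867 × 150%/6⌋ = $31,716. Book value $95,151.
Year 5: ⌊$95,151 × 150%/6⌋ = $23,787. Book value $71,364.
Year 6 (final): $71,364 − $14,800 = $56,564. Book value $14,800.

$75,179; $56,385; $42,288; $31,716; $23,787; $56,564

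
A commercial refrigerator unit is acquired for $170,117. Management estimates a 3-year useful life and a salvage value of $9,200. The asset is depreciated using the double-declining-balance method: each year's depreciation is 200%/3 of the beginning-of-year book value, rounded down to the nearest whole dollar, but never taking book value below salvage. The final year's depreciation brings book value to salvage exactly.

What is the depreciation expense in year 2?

$37,804

Depreciable base = $170,117 − $9,200 = $160,917.
Year 1: ⌊$170,117 × 200%/3⌋ = $113,411. Book value $56,706.
Year 2: ⌊$56,706 × 200%/3⌋ = $37,804. Book value $18,902.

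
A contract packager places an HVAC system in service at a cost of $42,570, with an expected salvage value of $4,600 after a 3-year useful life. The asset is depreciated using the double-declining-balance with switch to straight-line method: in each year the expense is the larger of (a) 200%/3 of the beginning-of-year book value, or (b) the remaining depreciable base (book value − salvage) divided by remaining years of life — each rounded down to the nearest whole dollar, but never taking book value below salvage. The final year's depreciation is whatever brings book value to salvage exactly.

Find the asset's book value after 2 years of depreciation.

Depreciable base = $42,570 − $4,600 = $37,970.
Year 1: DB = ⌊$42,570 × 200%/3⌋ = $28,380; SL = ⌊$37,970/3⌋ = $12,656 → take DB $28,380. Book value $14,190.
Year 2: DB = ⌊$14,190 × 200%/3⌋ = $9,460; SL = ⌊$9,590/2⌋ = $4,795 → take DB $9,460. Book value $4,730.

$4,730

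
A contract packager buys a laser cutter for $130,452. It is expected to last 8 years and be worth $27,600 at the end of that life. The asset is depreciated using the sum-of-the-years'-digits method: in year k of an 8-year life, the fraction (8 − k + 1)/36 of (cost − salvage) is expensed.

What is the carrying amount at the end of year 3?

Depreciable base = $130,452 − $27,600 = $102,852.
Sum of the years' digits = 8+7+6+5+4+3+2+1 = 36.
Year 1: $102,852 × 8/36 = $22,856. Book value $107,596.
Year 2: $102,852 × 7/36 = $19,999. Book value $87,597.
Year 3: $102,852 × 6/36 = $17,142. Book value $70,455.

$70,455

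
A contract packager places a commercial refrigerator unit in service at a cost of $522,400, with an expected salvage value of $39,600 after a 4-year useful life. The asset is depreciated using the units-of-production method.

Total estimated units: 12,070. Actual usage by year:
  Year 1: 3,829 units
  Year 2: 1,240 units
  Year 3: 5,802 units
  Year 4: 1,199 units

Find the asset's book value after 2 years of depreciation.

Depreciable base = $522,400 − $39,600 = $482,800.
Rate = $482,800 / 12,070 units = $40 per unit.
Year 1: 3,829 × $40 = $153,160. Book value $369,240.
Year 2: 1,240 × $40 = $49,600. Book value $319,640.

$319,640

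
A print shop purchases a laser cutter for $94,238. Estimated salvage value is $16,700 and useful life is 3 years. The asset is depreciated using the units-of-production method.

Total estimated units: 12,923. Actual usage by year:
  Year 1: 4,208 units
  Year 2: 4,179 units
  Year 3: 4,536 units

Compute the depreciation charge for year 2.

$25,074

Depreciable base = $94,238 − $16,700 = $77,538.
Rate = $77,538 / 12,923 units = $6 per unit.
Year 1: 4,208 × $6 = $25,248. Book value $68,990.
Year 2: 4,179 × $6 = $25,074. Book value $43,916.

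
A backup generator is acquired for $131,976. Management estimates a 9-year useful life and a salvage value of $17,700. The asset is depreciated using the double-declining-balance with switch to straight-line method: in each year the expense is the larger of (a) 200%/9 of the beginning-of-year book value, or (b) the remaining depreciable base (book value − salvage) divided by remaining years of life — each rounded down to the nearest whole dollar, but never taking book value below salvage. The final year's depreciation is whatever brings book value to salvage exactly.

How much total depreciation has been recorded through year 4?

Depreciable base = $131,976 − $17,700 = $114,276.
Year 1: DB = ⌊$131,976 × 200%/9⌋ = $29,328; SL = ⌊$114,276/9⌋ = $12,697 → take DB $29,328. Book value $102,648.
Year 2: DB = ⌊$102,648 × 200%/9⌋ = $22,810; SL = ⌊$84,948/8⌋ = $10,618 → take DB $22,810. Book value $79,838.
Year 3: DB = ⌊$79,838 × 200%/9⌋ = $17,741; SL = ⌊$62,138/7⌋ = $8,876 → take DB $17,741. Book value $62,097.
Year 4: DB = ⌊$62,097 × 200%/9⌋ = $13,799; SL = ⌊$44,397/6⌋ = $7,399 → take DB $13,799. Book value $48,298.
Accumulated through year 4 = $131,976 − $48,298 = $83,678.

$83,678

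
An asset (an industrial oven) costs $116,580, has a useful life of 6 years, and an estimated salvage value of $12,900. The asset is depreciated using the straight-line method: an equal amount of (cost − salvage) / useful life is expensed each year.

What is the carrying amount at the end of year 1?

Depreciable base = $116,580 − $12,900 = $103,680.
Annual expense = $103,680 / 6 = $17,280.
End of year 1: book value $99,300.

$99,300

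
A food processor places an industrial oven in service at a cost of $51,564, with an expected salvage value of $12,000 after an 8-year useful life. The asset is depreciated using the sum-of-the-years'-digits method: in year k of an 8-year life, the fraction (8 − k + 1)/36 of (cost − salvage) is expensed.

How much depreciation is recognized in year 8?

Depreciable base = $51,564 − $12,000 = $39,564.
Sum of the years' digits = 8+7+6+5+4+3+2+1 = 36.
Year 1: $39,564 × 8/36 = $8,792. Book value $42,772.
Year 2: $39,564 × 7/36 = $7,693. Book value $35,079.
Year 3: $39,564 × 6/36 = $6,594. Book value $28,485.
Year 4: $39,564 × 5/36 = $5,495. Book value $22,990.
Year 5: $39,564 × 4/36 = $4,396. Book value $18,594.
Year 6: $39,564 × 3/36 = $3,297. Book value $15,297.
Year 7: $39,564 × 2/36 = $2,198. Book value $13,099.
Year 8: $39,564 × 1/36 = $1,099. Book value $12,000.

$1,099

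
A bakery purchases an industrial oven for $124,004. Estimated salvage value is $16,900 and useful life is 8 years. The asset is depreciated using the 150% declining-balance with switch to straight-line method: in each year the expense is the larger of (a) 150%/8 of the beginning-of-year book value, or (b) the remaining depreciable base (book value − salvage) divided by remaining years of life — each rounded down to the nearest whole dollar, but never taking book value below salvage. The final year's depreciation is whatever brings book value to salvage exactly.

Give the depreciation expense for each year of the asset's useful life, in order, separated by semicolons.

$23,250; $18,891; $15,349; $12,471; $10,133; $9,003; $9,003; $9,004

Depreciable base = $124,004 − $16,900 = $107,104.
Year 1: DB = ⌊$124,004 × 150%/8⌋ = $23,250; SL = ⌊$107,104/8⌋ = $13,388 → take DB $23,250. Book value $100,754.
Year 2: DB = ⌊$100,754 × 150%/8⌋ = $18,891; SL = ⌊$83,854/7⌋ = $11,979 → take DB $18,891. Book value $81,863.
Year 3: DB = ⌊$81,863 × 150%/8⌋ = $15,349; SL = ⌊$64,963/6⌋ = $10,827 → take DB $15,349. Book value $66,514.
Year 4: DB = ⌊$66,514 × 150%/8⌋ = $12,471; SL = ⌊$49,614/5⌋ = $9,922 → take DB $12,471. Book value $54,043.
Year 5: DB = ⌊$54,043 × 150%/8⌋ = $10,133; SL = ⌊$37,143/4⌋ = $9,285 → take DB $10,133. Book value $43,910.
Year 6: DB = ⌊$43,910 × 150%/8⌋ = $8,233; SL = ⌊$27,010/3⌋ = $9,003 → take SL $9,003. Book value $34,907.
Year 7: DB = ⌊$34,907 × 150%/8⌋ = $6,545; SL = ⌊$18,007/2⌋ = $9,003 → take SL $9,003. Book value $25,904.
Year 8 (final): $25,904 − $16,900 = $9,004. Book value $16,900.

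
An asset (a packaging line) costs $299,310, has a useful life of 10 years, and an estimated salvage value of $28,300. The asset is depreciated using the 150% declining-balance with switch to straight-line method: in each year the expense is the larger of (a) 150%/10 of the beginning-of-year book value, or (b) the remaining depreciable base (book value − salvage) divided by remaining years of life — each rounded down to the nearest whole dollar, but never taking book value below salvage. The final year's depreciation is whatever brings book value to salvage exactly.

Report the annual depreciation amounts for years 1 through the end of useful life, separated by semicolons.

$44,896; $38,162; $32,437; $27,572; $23,436; $20,901; $20,901; $20,901; $20,902; $20,902

Depreciable base = $299,310 − $28,300 = $271,010.
Year 1: DB = ⌊$299,310 × 150%/10⌋ = $44,896; SL = ⌊$271,010/10⌋ = $27,101 → take DB $44,896. Book value $254,414.
Year 2: DB = ⌊$254,414 × 150%/10⌋ = $38,162; SL = ⌊$226,114/9⌋ = $25,123 → take DB $38,162. Book value $216,252.
Year 3: DB = ⌊$216,252 × 150%/10⌋ = $32,437; SL = ⌊$187,952/8⌋ = $23,494 → take DB $32,437. Book value $183,815.
Year 4: DB = ⌊$183,815 × 150%/10⌋ = $27,572; SL = ⌊$155,515/7⌋ = $22,216 → take DB $27,572. Book value $156,243.
Year 5: DB = ⌊$156,243 × 150%/10⌋ = $23,436; SL = ⌊$127,943/6⌋ = $21,323 → take DB $23,436. Book value $132,807.
Year 6: DB = ⌊$132,807 × 150%/10⌋ = $19,921; SL = ⌊$104,507/5⌋ = $20,901 → take SL $20,901. Book value $111,906.
Year 7: DB = ⌊$111,906 × 150%/10⌋ = $16,785; SL = ⌊$83,606/4⌋ = $20,901 → take SL $20,901. Book value $91,005.
Year 8: DB = ⌊$91,005 × 150%/10⌋ = $13,650; SL = ⌊$62,705/3⌋ = $20,901 → take SL $20,901. Book value $70,104.
Year 9: DB = ⌊$70,104 × 150%/10⌋ = $10,515; SL = ⌊$41,804/2⌋ = $20,902 → take SL $20,902. Book value $49,202.
Year 10 (final): $49,202 − $28,300 = $20,902. Book value $28,300.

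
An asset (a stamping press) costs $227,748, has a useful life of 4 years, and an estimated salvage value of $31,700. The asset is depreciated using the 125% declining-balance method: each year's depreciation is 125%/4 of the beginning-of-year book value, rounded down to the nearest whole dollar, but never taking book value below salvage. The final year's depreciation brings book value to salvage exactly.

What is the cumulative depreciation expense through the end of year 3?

$153,740

Depreciable base = $227,748 − $31,700 = $196,048.
Year 1: ⌊$227,748 × 125%/4⌋ = $71,171. Book value $156,577.
Year 2: ⌊$156,577 × 125%/4⌋ = $48,930. Book value $107,647.
Year 3: ⌊$107,647 × 125%/4⌋ = $33,639. Book value $74,008.
Accumulated through year 3 = $227,748 − $74,008 = $153,740.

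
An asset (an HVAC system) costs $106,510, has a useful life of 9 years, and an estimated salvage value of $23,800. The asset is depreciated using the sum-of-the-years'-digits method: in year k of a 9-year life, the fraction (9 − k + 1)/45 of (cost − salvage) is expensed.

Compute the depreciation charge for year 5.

$9,190

Depreciable base = $106,510 − $23,800 = $82,710.
Sum of the years' digits = 9+8+7+6+5+4+3+2+1 = 45.
Year 1: $82,710 × 9/45 = $16,542. Book value $89,968.
Year 2: $82,710 × 8/45 = $14,704. Book value $75,264.
Year 3: $82,710 × 7/45 = $12,866. Book value $62,398.
Year 4: $82,710 × 6/45 = $11,028. Book value $51,370.
Year 5: $82,710 × 5/45 = $9,190. Book value $42,180.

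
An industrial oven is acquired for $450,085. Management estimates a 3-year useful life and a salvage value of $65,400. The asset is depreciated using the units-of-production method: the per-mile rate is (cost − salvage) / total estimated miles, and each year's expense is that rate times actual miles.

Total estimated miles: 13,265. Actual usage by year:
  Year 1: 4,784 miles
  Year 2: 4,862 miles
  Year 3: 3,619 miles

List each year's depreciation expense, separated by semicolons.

Depreciable base = $450,085 − $65,400 = $384,685.
Rate = $384,685 / 13,265 miles = $29 per mile.
Year 1: 4,784 × $29 = $138,736. Book value $311,349.
Year 2: 4,862 × $29 = $140,998. Book value $170,351.
Year 3: 3,619 × $29 = $104,951. Book value $65,400.

$138,736; $140,998; $104,951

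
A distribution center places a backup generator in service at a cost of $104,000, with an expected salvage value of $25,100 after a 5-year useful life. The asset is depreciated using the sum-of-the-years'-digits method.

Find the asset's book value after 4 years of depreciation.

Depreciable base = $104,000 − $25,100 = $78,900.
Sum of the years' digits = 5+4+3+2+1 = 15.
Year 1: $78,900 × 5/15 = $26,300. Book value $77,700.
Year 2: $78,900 × 4/15 = $21,040. Book value $56,660.
Year 3: $78,900 × 3/15 = $15,780. Book value $40,880.
Year 4: $78,900 × 2/15 = $10,520. Book value $30,360.

$30,360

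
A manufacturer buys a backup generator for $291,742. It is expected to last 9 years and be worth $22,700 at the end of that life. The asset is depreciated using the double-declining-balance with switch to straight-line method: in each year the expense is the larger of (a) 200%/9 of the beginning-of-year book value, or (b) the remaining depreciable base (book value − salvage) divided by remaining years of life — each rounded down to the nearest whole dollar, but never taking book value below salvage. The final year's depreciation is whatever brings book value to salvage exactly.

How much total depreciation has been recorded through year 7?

Depreciable base = $291,742 − $22,700 = $269,042.
Year 1: DB = ⌊$291,742 × 200%/9⌋ = $64,831; SL = ⌊$269,042/9⌋ = $29,893 → take DB $64,831. Book value $226,911.
Year 2: DB = ⌊$226,911 × 200%/9⌋ = $50,424; SL = ⌊$204,211/8⌋ = $25,526 → take DB $50,424. Book value $176,487.
Year 3: DB = ⌊$176,487 × 200%/9⌋ = $39,219; SL = ⌊$153,787/7⌋ = $21,969 → take DB $39,219. Book value $137,268.
Year 4: DB = ⌊$137,268 × 200%/9⌋ = $30,504; SL = ⌊$114,568/6⌋ = $19,094 → take DB $30,504. Book value $106,764.
Year 5: DB = ⌊$106,764 × 200%/9⌋ = $23,725; SL = ⌊$84,064/5⌋ = $16,812 → take DB $23,725. Book value $83,039.
Year 6: DB = ⌊$83,039 × 200%/9⌋ = $18,453; SL = ⌊$60,339/4⌋ = $15,084 → take DB $18,453. Book value $64,586.
Year 7: DB = ⌊$64,586 × 200%/9⌋ = $14,352; SL = ⌊$41,886/3⌋ = $13,962 → take DB $14,352. Book value $50,234.
Accumulated through year 7 = $291,742 − $50,234 = $241,508.

$241,508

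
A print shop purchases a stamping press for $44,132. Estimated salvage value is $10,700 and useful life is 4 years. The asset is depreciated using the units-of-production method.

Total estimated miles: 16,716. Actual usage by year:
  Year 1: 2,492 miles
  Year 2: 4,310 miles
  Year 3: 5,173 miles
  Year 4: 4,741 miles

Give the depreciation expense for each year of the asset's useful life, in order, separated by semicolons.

Depreciable base = $44,132 − $10,700 = $33,432.
Rate = $33,432 / 16,716 miles = $2 per mile.
Year 1: 2,492 × $2 = $4,984. Book value $39,148.
Year 2: 4,310 × $2 = $8,620. Book value $30,528.
Year 3: 5,173 × $2 = $10,346. Book value $20,182.
Year 4: 4,741 × $2 = $9,482. Book value $10,700.

$4,984; $8,620; $10,346; $9,482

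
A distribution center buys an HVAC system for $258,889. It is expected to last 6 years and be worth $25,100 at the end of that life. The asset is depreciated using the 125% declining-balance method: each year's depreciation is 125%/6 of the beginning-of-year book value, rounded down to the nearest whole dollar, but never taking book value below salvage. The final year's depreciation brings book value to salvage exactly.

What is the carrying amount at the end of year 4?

$101,692

Depreciable base = $258,889 − $25,100 = $233,789.
Year 1: ⌊$258,889 × 125%/6⌋ = $53,935. Book value $204,954.
Year 2: ⌊$204,954 × 125%/6⌋ = $42,698. Book value $162,256.
Year 3: ⌊$162,256 × 125%/6⌋ = $33,803. Book value $128,453.
Year 4: ⌊$128,453 × 125%/6⌋ = $26,761. Book value $101,692.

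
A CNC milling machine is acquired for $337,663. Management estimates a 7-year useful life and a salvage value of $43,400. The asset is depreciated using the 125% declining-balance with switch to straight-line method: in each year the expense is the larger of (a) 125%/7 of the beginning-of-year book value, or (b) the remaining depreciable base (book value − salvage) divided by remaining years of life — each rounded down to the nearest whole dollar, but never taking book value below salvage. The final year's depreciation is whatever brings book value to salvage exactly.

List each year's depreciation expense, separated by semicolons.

Depreciable base = $337,663 − $43,400 = $294,263.
Year 1: DB = ⌊$337,663 × 125%/7⌋ = $60,296; SL = ⌊$294,263/7⌋ = $42,037 → take DB $60,296. Book value $277,367.
Year 2: DB = ⌊$277,367 × 125%/7⌋ = $49,529; SL = ⌊$233,967/6⌋ = $38,994 → take DB $49,529. Book value $227,838.
Year 3: DB = ⌊$227,838 × 125%/7⌋ = $40,685; SL = ⌊$184,438/5⌋ = $36,887 → take DB $40,685. Book value $187,153.
Year 4: DB = ⌊$187,153 × 125%/7⌋ = $33,420; SL = ⌊$143,753/4⌋ = $35,938 → take SL $35,938. Book value $151,215.
Year 5: DB = ⌊$151,215 × 125%/7⌋ = $27,002; SL = ⌊$107,815/3⌋ = $35,938 → take SL $35,938. Book value $115,277.
Year 6: DB = ⌊$115,277 × 125%/7⌋ = $20,585; SL = ⌊$71,877/2⌋ = $35,938 → take SL $35,938. Book value $79,339.
Year 7 (final): $79,339 − $43,400 = $35,939. Book value $43,400.

$60,296; $49,529; $40,685; $35,938; $35,938; $35,938; $35,939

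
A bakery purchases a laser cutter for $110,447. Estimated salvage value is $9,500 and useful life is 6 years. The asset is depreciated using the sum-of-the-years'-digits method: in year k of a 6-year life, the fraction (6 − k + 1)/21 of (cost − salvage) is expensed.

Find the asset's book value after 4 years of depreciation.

Depreciable base = $110,447 − $9,500 = $100,947.
Sum of the years' digits = 6+5+4+3+2+1 = 21.
Year 1: $100,947 × 6/21 = $28,842. Book value $81,605.
Year 2: $100,947 × 5/21 = $24,035. Book value $57,570.
Year 3: $100,947 × 4/21 = $19,228. Book value $38,342.
Year 4: $100,947 × 3/21 = $14,421. Book value $23,921.

$23,921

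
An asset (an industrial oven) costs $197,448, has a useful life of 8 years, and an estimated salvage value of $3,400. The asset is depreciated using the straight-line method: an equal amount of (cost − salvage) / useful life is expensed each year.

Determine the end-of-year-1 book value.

Depreciable base = $197,448 − $3,400 = $194,048.
Annual expense = $194,048 / 8 = $24,256.
End of year 1: book value $173,192.

$173,192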